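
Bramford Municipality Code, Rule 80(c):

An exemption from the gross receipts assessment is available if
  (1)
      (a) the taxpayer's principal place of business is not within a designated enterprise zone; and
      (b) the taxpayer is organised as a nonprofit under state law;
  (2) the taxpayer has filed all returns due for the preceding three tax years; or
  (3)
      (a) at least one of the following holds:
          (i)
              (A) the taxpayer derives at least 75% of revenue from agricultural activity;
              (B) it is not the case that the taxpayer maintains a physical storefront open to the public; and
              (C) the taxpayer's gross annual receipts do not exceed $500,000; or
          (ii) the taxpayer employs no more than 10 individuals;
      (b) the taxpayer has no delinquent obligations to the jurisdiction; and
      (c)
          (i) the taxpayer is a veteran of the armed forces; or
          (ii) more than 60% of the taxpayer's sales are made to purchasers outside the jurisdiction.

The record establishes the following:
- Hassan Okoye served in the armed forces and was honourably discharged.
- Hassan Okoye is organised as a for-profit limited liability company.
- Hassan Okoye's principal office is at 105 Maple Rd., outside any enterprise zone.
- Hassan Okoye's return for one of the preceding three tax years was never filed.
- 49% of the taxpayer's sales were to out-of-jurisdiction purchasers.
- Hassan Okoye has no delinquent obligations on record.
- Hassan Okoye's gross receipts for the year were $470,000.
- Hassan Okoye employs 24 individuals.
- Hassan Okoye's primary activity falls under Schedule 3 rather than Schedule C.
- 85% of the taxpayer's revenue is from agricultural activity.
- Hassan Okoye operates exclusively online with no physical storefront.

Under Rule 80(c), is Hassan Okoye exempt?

Yes — exempt.

(a) not (in enterprise zone) — satisfied.
(b) nonprofit — not met.
(1) = T AND F = false.
(2) returns current — not met.
(A) ≥75% agricultural — holds.
(B) not (has storefront) — holds.
(C) receipts ≤ $500,000 — met.
(i) = T AND T AND T = true.
(ii) ≤ 10 employees — not satisfied.
(a): T OR F → true.
(b) no delinquency — satisfied.
(i) veteran — holds.
(ii) >60% out-of-jur. sales — not met.
So (c) is satisfied (T OR F).
(3) = T AND T AND T = true.
So Overall is satisfied (F OR F OR T).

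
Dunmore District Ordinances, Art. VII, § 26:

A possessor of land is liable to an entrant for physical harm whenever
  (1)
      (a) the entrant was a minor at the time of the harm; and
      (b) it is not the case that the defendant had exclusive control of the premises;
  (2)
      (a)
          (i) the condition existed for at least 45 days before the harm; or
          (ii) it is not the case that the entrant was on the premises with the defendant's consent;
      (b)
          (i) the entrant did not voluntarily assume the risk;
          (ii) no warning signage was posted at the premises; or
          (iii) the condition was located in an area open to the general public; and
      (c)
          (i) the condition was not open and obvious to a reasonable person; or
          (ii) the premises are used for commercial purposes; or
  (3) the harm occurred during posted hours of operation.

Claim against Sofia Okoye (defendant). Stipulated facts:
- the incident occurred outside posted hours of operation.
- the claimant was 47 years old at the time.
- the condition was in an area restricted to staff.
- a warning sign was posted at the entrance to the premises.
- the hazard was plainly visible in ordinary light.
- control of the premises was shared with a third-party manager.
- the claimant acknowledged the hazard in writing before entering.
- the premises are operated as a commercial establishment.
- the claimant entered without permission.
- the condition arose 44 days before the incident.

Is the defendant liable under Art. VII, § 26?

No — not liable.

(a) entrant a minor — not met.
(b) not (exclusive control) — holds.
(1) = F AND T = false.
(i) condition ≥45 days old — not met.
(ii) not (consent to enter) — met.
So (a) is satisfied (F OR T).
(i) no assumed risk — not satisfied.
(ii) no signage posted — not met.
(iii) public area — not satisfied.
(b) = F OR F OR F = false.
(i) not open/obvious — fails.
(ii) commercial use — holds.
So (c) is satisfied (F OR T).
(2) = T AND F AND T = false.
(3) during posted hours — not satisfied.
So Overall is not satisfied (F OR F OR F).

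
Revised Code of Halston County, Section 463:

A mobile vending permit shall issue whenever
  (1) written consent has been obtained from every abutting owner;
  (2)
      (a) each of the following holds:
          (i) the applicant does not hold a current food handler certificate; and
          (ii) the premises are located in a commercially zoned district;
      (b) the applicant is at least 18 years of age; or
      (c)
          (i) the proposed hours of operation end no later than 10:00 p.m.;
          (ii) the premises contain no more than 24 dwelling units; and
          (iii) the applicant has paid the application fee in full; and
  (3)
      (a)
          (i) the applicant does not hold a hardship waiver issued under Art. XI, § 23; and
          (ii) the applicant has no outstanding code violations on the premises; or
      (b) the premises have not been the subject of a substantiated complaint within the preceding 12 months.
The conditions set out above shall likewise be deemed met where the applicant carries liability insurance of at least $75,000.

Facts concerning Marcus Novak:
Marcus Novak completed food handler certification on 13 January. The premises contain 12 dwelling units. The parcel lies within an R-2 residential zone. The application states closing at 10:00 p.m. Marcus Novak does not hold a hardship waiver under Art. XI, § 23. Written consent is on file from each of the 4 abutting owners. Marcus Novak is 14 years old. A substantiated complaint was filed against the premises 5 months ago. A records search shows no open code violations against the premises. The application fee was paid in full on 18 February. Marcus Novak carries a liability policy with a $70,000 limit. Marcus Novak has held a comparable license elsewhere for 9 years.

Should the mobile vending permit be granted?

Yes — granted.

(1) all abutters consent — holds.
(i) not (food handler cert.) — not satisfied.
(ii) commercially zoned — not satisfied.
(a): F AND F → false.
(b) age ≥ 18 — not satisfied.
(i) closes by 10 p.m. — holds.
(ii) ≤ 24 units — satisfied.
(iii) fee paid — satisfied.
(c) = T AND T AND T = true.
(2) = F OR F OR T = true.
(i) not (hardship waiver) — met.
(ii) no code violations — holds.
(a): T AND T → true.
(b) no complaint in 12 mo. — not satisfied.
(3): T OR F → true.
So Overall is satisfied (T AND T AND T).
Exception (insurance ≥ $75,000) — not satisfied.
Result: main true OR exception false → true.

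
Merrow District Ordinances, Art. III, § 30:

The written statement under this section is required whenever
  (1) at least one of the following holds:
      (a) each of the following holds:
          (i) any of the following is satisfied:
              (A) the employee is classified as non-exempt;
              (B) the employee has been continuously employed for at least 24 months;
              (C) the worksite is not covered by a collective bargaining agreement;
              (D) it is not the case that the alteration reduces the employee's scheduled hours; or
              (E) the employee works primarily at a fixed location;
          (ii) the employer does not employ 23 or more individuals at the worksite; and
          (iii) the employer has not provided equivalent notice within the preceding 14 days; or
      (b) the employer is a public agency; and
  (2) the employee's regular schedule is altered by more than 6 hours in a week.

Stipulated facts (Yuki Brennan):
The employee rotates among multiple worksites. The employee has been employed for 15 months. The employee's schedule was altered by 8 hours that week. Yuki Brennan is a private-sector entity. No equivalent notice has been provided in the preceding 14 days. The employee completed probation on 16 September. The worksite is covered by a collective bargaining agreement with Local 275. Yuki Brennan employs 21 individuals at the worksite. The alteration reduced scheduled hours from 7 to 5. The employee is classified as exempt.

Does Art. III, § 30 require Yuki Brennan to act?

(A) non-exempt — not satisfied.
(B) tenure ≥ 24 mo. — not met.
(C) no CBA — fails.
(D) not (hours reduced) — not satisfied.
(E) fixed location — not satisfied.
(i) = F OR F OR F OR F OR F = false.
(ii) not (≥ 23 at site) — holds.
(iii) no recent notice — holds.
(a): F AND T AND T → false.
(b) public agency — not satisfied.
So (1) is not satisfied (F OR F).
(2) schedule shift > 6h — satisfied.
Overall = F AND T = false.

No — not required.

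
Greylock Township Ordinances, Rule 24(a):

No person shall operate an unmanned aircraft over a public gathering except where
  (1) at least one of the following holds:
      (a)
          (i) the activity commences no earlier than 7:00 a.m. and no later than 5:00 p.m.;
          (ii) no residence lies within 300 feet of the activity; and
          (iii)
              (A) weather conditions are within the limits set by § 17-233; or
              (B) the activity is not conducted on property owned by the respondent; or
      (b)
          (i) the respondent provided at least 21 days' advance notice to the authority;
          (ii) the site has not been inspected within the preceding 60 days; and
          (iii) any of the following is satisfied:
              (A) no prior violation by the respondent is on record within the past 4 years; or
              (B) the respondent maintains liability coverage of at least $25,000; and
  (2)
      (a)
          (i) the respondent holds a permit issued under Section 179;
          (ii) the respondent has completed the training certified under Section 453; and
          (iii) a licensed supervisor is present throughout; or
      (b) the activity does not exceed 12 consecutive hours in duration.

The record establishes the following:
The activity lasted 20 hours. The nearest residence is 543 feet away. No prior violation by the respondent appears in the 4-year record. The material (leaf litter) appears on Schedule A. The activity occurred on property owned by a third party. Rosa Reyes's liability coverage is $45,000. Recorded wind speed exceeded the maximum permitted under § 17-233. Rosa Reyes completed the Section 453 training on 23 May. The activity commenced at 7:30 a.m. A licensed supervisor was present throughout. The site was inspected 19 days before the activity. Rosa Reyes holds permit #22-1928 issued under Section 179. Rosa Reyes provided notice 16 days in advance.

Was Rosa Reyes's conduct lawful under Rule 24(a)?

(i) start within hours — satisfied.
(ii) no residence in 300 ft — holds.
(A) weather ok — not met.
(B) not (own property) — met.
(iii) = F OR T = true.
So (a) is satisfied (T AND T AND T).
(i) ≥21 days' notice — not met.
(ii) not (site inspected) — not satisfied.
(A) no prior violation — satisfied.
(B) coverage ≥ $25,000 — met.
(iii) = T OR T = true.
(b): F AND F AND T → false.
(1) = T OR F = true.
(i) holds permit — met.
(ii) training certified — holds.
(iii) supervisor present — satisfied.
So (a) is satisfied (T AND T AND T).
(b) ≤ 12 hrs duration — not met.
(2) = T OR F = true.
Overall: T AND T → true.

Yes — lawful.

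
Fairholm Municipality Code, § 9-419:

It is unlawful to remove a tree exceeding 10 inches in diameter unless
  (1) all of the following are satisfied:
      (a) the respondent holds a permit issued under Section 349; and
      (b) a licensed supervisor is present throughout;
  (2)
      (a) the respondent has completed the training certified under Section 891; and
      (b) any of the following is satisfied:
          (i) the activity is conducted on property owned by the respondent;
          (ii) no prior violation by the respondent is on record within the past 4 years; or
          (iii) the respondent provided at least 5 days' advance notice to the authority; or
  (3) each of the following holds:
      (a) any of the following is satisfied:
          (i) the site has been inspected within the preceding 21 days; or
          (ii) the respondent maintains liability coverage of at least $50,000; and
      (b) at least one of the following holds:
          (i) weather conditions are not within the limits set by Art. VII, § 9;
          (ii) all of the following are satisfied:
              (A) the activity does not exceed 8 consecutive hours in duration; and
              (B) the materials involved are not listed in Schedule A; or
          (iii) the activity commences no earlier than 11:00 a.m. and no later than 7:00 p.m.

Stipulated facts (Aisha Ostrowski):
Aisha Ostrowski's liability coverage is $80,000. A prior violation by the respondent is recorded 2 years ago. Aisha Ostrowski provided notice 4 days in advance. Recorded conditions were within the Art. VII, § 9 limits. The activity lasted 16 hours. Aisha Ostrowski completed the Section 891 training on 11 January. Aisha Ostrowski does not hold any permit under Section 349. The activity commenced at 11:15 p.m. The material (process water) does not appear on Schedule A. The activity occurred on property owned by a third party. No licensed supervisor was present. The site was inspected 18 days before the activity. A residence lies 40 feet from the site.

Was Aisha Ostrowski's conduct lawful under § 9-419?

(a) holds permit — not satisfied.
(b) supervisor present — not met.
(1) = F AND F = false.
(a) training certified — met.
(i) own property — not met.
(ii) no prior violation — not satisfied.
(iii) ≥5 days' notice — not met.
(b): F OR F OR F → false.
So (2) is not satisfied (T AND F).
(i) site inspected — met.
(ii) coverage ≥ $50,000 — holds.
(a): T OR T → true.
(i) not (weather ok) — fails.
(A) ≤ 8 hrs duration — not satisfied.
(B) not (Schedule A material) — holds.
So (ii) is not satisfied (F AND T).
(iii) start within hours — not met.
So (b) is not satisfied (F OR F OR F).
(3) = T AND F = false.
So Overall is not satisfied (F OR F OR F).

No — unlawful.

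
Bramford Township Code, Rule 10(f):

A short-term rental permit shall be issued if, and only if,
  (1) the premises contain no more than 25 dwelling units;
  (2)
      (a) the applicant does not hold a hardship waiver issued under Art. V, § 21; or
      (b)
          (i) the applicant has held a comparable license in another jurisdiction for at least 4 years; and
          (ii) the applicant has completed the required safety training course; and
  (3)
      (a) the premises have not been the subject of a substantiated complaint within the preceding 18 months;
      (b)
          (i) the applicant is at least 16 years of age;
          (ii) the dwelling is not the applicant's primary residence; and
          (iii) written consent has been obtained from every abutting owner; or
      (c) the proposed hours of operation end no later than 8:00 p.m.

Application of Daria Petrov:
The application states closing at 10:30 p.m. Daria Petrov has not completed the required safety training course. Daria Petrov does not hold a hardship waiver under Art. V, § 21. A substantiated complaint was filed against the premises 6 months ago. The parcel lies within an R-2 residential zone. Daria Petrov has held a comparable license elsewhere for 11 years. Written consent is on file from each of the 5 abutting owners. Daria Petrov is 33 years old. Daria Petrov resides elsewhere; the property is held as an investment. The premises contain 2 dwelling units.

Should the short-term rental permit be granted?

Yes — granted.

(1) ≤ 25 units — met.
(a) not (hardship waiver) — met.
(i) prior license ≥ 4 yr — satisfied.
(ii) safety training — not met.
So (b) is not satisfied (T AND F).
(2): T OR F → true.
(a) no complaint in 18 mo. — fails.
(i) age ≥ 16 — met.
(ii) not (primary residence) — holds.
(iii) all abutters consent — holds.
(b): T AND T AND T → true.
(c) closes by 8 p.m. — not satisfied.
(3): F OR T OR F → true.
Overall: T AND T AND T → true.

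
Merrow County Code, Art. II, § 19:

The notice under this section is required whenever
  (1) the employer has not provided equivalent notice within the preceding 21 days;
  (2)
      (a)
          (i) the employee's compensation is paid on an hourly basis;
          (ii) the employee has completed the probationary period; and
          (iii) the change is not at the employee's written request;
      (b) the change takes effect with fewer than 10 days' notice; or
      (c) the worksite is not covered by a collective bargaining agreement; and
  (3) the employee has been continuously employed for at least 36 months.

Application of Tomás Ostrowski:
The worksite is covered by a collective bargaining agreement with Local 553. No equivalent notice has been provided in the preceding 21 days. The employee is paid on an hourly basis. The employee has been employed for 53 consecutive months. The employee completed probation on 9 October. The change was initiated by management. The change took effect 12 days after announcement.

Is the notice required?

Yes — required.

(1) no recent notice — satisfied.
(i) hourly-paid — holds.
(ii) past probation — holds.
(iii) not employee-requested — met.
(a) = T AND T AND T = true.
(b) < 10 days' notice — not met.
(c) no CBA — fails.
So (2) is satisfied (T OR F OR F).
(3) tenure ≥ 36 mo. — satisfied.
Overall: T AND T AND T → true.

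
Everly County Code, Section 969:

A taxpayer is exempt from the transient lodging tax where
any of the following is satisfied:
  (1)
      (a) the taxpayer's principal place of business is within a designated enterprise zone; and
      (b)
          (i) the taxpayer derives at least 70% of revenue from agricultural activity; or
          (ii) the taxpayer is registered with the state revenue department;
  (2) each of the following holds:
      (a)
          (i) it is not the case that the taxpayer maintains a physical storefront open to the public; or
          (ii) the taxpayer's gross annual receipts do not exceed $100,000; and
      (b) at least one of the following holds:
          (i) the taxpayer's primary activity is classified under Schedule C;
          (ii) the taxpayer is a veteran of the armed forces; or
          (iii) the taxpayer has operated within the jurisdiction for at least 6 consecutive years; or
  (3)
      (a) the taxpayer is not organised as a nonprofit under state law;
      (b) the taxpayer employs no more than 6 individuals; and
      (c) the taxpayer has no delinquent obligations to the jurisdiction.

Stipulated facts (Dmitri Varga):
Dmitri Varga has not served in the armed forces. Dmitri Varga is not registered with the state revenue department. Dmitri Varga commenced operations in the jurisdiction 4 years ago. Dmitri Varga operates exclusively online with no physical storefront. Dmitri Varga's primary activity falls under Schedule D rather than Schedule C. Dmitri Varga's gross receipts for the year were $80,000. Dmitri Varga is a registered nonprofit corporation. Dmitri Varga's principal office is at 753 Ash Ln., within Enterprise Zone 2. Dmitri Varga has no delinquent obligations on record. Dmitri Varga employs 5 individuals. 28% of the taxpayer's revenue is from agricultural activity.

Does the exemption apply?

(a) in enterprise zone — met.
(i) ≥70% agricultural — fails.
(ii) state-registered — fails.
(b) = F OR F = false.
So (1) is not satisfied (T AND F).
(i) not (has storefront) — holds.
(ii) receipts ≤ $100,000 — satisfied.
So (a) is satisfied (T OR T).
(i) Schedule C activity — fails.
(ii) veteran — not met.
(iii) ≥ 6 yrs in jurisdiction — fails.
(b) = F OR F OR F = false.
(2) = T AND F = false.
(a) not (nonprofit) — fails.
(b) ≤ 6 employees — satisfied.
(c) no delinquency — satisfied.
(3): F AND T AND T → false.
Overall: F OR F OR F → false.

No — not exempt.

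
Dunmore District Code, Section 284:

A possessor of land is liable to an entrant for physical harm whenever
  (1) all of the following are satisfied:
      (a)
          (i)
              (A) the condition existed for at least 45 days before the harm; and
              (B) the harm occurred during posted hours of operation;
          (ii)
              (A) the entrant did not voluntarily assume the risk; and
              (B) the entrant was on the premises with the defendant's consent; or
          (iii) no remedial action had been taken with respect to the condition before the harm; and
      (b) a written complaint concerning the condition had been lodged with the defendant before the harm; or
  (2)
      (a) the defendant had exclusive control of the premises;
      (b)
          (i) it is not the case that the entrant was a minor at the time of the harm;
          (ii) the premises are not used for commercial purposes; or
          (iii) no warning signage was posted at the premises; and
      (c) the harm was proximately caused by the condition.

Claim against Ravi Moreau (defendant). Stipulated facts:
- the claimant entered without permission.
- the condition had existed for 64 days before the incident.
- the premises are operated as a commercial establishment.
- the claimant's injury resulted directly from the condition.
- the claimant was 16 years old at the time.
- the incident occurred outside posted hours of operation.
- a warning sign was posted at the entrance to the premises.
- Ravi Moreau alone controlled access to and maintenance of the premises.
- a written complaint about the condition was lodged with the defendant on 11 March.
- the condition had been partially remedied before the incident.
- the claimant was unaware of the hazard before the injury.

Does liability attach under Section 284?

No — not liable.

(A) condition ≥45 days old — met.
(B) during posted hours — not satisfied.
(i): T AND F → false.
(A) no assumed risk — holds.
(B) consent to enter — fails.
(ii): T AND F → false.
(iii) no remedial action — not satisfied.
So (a) is not satisfied (F OR F OR F).
(b) complaint lodged — satisfied.
(1) = F AND T = false.
(a) exclusive control — met.
(i) not (entrant a minor) — fails.
(ii) not (commercial use) — not met.
(iii) no signage posted — not met.
So (b) is not satisfied (F OR F OR F).
(c) proximate cause — holds.
(2) = T AND F AND T = false.
Overall = F OR F = false.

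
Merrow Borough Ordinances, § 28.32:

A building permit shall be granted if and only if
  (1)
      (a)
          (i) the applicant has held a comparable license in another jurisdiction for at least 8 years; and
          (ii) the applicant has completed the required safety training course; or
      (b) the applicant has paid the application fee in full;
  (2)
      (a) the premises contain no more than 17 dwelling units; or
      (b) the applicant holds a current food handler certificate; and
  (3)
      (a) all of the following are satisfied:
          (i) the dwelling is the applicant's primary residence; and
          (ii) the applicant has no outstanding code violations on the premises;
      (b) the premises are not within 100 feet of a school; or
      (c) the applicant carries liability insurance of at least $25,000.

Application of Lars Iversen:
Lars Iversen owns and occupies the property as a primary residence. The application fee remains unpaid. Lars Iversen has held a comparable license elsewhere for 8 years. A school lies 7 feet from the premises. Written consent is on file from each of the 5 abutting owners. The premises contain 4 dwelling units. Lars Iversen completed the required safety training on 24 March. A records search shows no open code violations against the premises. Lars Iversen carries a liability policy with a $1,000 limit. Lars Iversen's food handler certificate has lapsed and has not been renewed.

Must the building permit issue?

Yes — granted.

(i) prior license ≥ 8 yr — holds.
(ii) safety training — satisfied.
(a): T AND T → true.
(b) fee paid — not met.
So (1) is satisfied (T OR F).
(a) ≤ 17 units — holds.
(b) food handler cert. — fails.
So (2) is satisfied (T OR F).
(i) primary residence — met.
(ii) no code violations — satisfied.
(a): T AND T → true.
(b) ≥100 ft from school — not satisfied.
(c) insurance ≥ $25,000 — not met.
(3) = T OR F OR F = true.
So Overall is satisfied (T AND T AND T).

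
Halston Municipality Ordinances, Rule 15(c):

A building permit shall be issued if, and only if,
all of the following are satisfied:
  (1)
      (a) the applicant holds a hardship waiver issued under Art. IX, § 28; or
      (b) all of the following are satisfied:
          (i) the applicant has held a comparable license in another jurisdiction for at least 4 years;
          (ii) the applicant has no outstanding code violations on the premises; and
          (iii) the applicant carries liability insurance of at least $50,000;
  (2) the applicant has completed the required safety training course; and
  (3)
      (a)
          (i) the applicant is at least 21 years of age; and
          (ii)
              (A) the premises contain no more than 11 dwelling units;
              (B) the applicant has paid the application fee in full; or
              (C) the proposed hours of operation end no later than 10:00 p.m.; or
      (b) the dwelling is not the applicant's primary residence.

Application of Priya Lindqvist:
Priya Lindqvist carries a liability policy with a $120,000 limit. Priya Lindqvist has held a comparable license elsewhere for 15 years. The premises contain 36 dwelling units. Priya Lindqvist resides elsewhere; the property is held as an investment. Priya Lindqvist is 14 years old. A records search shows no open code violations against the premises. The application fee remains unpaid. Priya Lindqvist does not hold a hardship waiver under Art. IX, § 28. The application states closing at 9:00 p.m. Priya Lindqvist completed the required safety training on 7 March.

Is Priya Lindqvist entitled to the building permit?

Yes — granted.

(a) hardship waiver — fails.
(i) prior license ≥ 4 yr — satisfied.
(ii) no code violations — satisfied.
(iii) insurance ≥ $50,000 — satisfied.
(b) = T AND T AND T = true.
So (1) is satisfied (F OR T).
(2) safety training — holds.
(i) age ≥ 21 — not met.
(A) ≤ 11 units — not met.
(B) fee paid — not met.
(C) closes by 10 p.m. — holds.
(ii) = F OR F OR T = true.
(a) = F AND T = false.
(b) not (primary residence) — satisfied.
So (3) is satisfied (F OR T).
Overall: T AND T AND T → true.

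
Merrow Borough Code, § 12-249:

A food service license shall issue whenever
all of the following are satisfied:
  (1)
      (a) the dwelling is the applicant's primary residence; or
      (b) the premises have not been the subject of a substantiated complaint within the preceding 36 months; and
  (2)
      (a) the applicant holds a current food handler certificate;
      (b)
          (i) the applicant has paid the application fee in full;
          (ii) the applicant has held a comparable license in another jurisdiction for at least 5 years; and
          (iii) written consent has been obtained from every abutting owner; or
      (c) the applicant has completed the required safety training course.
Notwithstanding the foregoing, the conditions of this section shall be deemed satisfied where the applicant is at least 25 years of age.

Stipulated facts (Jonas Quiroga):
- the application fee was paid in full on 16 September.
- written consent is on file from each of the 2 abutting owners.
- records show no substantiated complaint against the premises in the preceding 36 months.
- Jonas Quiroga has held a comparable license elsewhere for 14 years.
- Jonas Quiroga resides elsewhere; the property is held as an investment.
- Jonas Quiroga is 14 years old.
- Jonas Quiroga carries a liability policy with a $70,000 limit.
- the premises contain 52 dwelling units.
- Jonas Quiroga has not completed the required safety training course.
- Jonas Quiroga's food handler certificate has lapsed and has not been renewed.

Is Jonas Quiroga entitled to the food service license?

(a) primary residence — fails.
(b) no complaint in 36 mo. — met.
(1): F OR T → true.
(a) food handler cert. — not met.
(i) fee paid — met.
(ii) prior license ≥ 5 yr — satisfied.
(iii) all abutters consent — holds.
(b) = T AND T AND T = true.
(c) safety training — fails.
So (2) is satisfied (F OR T OR F).
Overall: T AND T → true.
Exception (age ≥ 25) — not satisfied.
Result: main true OR exception false → true.

Yes — granted.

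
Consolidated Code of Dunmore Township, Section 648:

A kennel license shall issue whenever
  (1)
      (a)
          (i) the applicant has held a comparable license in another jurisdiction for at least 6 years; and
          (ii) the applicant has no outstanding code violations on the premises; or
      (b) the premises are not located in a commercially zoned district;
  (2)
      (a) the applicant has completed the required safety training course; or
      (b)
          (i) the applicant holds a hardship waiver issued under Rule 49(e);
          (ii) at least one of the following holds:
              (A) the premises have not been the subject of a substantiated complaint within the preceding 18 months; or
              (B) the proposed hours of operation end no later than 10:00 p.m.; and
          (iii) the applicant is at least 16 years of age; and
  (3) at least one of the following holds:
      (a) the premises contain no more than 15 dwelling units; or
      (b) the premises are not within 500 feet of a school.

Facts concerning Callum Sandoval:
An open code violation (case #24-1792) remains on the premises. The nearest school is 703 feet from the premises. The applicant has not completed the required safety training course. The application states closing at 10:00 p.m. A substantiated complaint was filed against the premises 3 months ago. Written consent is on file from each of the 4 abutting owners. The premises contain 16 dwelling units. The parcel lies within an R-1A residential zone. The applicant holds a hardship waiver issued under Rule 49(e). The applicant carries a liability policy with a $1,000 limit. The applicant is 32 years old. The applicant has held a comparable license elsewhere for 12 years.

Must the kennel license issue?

(i) prior license ≥ 6 yr — satisfied.
(ii) no code violations — fails.
(a): T AND F → false.
(b) not (commercially zoned) — met.
So (1) is satisfied (F OR T).
(a) safety training — not satisfied.
(i) hardship waiver — holds.
(A) no complaint in 18 mo. — not satisfied.
(B) closes by 10 p.m. — holds.
So (ii) is satisfied (F OR T).
(iii) age ≥ 16 — met.
So (b) is satisfied (T AND T AND T).
(2): F OR T → true.
(a) ≤ 15 units — fails.
(b) ≥500 ft from school — satisfied.
So (3) is satisfied (F OR T).
Overall: T AND T AND T → true.

Yes — granted.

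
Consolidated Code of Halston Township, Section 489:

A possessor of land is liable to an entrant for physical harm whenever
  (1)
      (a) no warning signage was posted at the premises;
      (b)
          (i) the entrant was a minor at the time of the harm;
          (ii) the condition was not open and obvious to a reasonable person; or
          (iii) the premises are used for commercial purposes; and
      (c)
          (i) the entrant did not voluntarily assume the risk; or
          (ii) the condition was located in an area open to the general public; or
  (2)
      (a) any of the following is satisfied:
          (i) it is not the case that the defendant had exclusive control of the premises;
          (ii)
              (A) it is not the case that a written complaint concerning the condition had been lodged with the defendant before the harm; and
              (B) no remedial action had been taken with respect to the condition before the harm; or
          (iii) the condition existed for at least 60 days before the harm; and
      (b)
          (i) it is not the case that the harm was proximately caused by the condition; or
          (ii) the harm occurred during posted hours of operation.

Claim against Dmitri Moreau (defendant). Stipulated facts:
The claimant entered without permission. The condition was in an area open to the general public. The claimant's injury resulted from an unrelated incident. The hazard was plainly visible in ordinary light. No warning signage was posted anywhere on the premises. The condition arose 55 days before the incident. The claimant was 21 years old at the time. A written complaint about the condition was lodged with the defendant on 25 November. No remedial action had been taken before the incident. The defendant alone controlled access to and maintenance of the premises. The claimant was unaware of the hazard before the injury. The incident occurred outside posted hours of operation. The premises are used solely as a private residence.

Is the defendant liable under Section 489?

(a) no signage posted — met.
(i) entrant a minor — fails.
(ii) not open/obvious — not satisfied.
(iii) commercial use — fails.
(b) = F OR F OR F = false.
(i) no assumed risk — met.
(ii) public area — satisfied.
(c): T OR T → true.
(1) = T AND F AND T = false.
(i) not (exclusive control) — not met.
(A) not (complaint lodged) — not satisfied.
(B) no remedial action — satisfied.
So (ii) is not satisfied (F AND T).
(iii) condition ≥60 days old — fails.
(a): F OR F OR F → false.
(i) not (proximate cause) — satisfied.
(ii) during posted hours — not met.
So (b) is satisfied (T OR F).
(2): F AND T → false.
So Overall is not satisfied (F OR F).

No — not liable.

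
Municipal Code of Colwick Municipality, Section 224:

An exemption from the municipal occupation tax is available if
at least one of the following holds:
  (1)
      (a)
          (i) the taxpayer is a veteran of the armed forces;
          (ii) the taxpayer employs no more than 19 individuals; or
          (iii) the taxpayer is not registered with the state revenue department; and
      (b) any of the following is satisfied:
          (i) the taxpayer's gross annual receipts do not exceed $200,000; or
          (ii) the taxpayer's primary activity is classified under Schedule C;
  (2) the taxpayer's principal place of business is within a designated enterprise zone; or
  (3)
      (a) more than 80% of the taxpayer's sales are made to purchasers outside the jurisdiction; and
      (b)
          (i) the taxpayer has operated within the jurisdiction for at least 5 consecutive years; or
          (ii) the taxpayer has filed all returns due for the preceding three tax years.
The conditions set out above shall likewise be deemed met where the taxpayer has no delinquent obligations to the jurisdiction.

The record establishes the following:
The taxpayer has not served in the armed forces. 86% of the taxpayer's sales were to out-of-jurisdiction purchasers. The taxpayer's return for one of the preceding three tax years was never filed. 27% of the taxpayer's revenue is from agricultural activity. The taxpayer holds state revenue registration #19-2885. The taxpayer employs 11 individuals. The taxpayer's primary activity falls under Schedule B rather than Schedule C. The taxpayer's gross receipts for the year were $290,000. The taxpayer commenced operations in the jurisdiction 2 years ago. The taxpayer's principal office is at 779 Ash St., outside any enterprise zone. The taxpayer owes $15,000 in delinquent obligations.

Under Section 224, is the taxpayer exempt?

(i) veteran — fails.
(ii) ≤ 19 employees — holds.
(iii) not (state-registered) — fails.
So (a) is satisfied (F OR T OR F).
(i) receipts ≤ $200,000 — fails.
(ii) Schedule C activity — fails.
(b) = F OR F = false.
So (1) is not satisfied (T AND F).
(2) in enterprise zone — not satisfied.
(a) >80% out-of-jur. sales — met.
(i) ≥ 5 yrs in jurisdiction — not satisfied.
(ii) returns current — not satisfied.
So (b) is not satisfied (F OR F).
(3): T AND F → false.
So Overall is not satisfied (F OR F OR F).
Exception (no delinquency) — not satisfied.
Result: main false OR exception false → false.

No — not exempt.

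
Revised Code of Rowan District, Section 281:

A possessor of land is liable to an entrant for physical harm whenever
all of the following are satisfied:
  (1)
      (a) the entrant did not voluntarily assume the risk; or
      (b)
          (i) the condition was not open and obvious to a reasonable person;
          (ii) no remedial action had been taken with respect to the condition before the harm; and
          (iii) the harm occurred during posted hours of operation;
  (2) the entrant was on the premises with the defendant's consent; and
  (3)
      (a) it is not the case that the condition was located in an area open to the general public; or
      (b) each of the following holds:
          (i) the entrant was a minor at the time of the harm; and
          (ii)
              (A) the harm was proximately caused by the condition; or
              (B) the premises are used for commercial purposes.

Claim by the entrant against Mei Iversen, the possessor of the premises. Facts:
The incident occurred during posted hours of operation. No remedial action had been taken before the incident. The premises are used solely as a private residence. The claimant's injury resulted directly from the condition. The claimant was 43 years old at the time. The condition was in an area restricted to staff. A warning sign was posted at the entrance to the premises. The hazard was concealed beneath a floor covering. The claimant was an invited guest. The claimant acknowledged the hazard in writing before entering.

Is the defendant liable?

(a) no assumed risk — not met.
(i) not open/obvious — met.
(ii) no remedial action — satisfied.
(iii) during posted hours — met.
(b): T AND T AND T → true.
So (1) is satisfied (F OR T).
(2) consent to enter — met.
(a) not (public area) — holds.
(i) entrant a minor — not satisfied.
(A) proximate cause — met.
(B) commercial use — not met.
So (ii) is satisfied (T OR F).
(b): F AND T → false.
So (3) is satisfied (T OR F).
Overall: T AND T AND T → true.

Yes — liable.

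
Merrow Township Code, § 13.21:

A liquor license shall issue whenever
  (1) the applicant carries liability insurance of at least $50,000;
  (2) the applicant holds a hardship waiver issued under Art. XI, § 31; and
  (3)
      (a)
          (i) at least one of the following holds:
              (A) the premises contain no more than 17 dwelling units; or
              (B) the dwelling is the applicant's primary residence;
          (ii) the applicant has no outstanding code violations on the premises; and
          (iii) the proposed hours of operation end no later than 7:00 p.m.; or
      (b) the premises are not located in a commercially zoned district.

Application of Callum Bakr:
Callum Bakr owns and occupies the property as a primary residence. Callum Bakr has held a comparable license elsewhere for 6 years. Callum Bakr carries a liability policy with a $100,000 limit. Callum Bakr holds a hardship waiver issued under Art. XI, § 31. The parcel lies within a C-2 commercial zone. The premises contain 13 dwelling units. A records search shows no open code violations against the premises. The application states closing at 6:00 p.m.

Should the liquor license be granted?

Yes — granted.

(1) insurance ≥ $50,000 — met.
(2) hardship waiver — holds.
(A) ≤ 17 units — met.
(B) primary residence — holds.
(i): T OR T → true.
(ii) no code violations — holds.
(iii) closes by 7 p.m. — met.
(a): T AND T AND T → true.
(b) not (commercially zoned) — not met.
(3) = T OR F = true.
So Overall is satisfied (T AND T AND T).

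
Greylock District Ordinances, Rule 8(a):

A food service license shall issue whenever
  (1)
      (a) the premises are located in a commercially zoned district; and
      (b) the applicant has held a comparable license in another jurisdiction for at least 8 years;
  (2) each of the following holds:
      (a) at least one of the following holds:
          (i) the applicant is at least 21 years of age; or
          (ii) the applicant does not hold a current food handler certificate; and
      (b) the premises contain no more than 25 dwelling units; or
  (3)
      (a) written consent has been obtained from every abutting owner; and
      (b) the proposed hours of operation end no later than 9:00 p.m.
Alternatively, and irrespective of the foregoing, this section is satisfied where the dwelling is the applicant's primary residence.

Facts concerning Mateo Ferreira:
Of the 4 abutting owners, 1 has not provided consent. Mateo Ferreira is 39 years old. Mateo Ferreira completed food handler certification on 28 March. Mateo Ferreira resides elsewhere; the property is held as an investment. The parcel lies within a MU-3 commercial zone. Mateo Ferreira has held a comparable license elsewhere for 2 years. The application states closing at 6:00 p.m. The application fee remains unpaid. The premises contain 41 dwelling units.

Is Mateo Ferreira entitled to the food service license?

No — denied.

(a) commercially zoned — satisfied.
(b) prior license ≥ 8 yr — not satisfied.
(1): T AND F → false.
(i) age ≥ 21 — met.
(ii) not (food handler cert.) — not satisfied.
(a) = T OR F = true.
(b) ≤ 25 units — not satisfied.
So (2) is not satisfied (T AND F).
(a) all abutters consent — not satisfied.
(b) closes by 9 p.m. — satisfied.
(3) = F AND T = false.
So Overall is not satisfied (F OR F OR F).
Exception (primary residence) — not satisfied.
Result: main false OR exception false → false.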